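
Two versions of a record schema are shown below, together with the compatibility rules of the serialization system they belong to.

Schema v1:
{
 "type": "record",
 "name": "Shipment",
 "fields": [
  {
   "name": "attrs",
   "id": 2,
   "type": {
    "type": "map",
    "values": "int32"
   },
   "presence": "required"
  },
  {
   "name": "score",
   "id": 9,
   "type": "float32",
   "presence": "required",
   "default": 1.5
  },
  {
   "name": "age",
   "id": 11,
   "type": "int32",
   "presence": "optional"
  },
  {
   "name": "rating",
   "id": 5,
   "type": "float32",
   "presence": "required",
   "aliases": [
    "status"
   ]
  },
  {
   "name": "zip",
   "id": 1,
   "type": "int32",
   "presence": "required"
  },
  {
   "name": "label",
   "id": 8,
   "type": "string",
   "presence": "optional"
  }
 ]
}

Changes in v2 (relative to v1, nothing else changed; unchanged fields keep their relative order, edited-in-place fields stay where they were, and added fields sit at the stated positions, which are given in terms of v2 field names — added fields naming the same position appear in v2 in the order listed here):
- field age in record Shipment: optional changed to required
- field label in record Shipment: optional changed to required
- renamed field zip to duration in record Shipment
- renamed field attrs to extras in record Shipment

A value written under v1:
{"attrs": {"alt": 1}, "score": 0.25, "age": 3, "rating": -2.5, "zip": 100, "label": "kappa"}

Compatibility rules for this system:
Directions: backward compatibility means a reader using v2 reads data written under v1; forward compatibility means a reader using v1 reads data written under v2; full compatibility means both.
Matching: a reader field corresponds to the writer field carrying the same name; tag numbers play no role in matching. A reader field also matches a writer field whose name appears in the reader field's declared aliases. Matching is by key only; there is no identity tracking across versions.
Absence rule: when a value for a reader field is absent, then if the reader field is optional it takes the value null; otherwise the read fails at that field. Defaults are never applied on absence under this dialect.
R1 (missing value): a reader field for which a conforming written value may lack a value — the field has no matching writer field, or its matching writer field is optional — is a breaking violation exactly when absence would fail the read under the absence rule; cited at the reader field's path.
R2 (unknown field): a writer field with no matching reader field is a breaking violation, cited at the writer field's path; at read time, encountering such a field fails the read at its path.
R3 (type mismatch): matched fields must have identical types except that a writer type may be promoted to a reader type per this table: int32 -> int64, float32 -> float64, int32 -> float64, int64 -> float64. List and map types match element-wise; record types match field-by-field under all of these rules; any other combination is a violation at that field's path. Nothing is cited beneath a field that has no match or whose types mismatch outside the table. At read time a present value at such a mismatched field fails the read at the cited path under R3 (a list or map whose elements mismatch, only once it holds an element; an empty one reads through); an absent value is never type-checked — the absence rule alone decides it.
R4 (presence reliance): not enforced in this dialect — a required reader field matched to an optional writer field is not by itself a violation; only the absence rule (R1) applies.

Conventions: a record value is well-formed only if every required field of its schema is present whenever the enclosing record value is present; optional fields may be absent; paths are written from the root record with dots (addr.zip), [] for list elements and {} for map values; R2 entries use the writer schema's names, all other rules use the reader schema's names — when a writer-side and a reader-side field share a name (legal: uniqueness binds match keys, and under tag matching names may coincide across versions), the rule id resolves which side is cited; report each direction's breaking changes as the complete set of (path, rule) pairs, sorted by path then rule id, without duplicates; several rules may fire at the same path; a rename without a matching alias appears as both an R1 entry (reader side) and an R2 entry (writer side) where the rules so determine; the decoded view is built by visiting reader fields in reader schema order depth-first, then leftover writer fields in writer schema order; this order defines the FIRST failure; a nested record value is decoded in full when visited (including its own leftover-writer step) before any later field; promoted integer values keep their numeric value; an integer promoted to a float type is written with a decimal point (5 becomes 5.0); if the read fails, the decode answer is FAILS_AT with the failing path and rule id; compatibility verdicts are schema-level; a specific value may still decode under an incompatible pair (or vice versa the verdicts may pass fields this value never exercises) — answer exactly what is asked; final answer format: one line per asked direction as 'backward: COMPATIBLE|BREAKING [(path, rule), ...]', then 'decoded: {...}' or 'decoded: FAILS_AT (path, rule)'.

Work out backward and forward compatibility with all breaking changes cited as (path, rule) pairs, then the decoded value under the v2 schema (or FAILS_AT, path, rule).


the writer's type comes first in each Shipment pair
backward on Shipment — v2 reading data written by v1:
  extras has no writer counterpart
  score: paired with writer score (float32 -> float32; writer required)
  age: paired with writer age (int32 -> int32; writer optional)
  rating: paired with writer rating (float32 -> float32; writer required)
  duration has no writer counterpart
  label: paired with writer label (string -> string; writer optional)
  leftover writer field: attrs
  leftover writer field: zip
  violation R1 at age
  violation R2 at attrs
  violation R1 at duration
  violation R1 at extras
  violation R1 at label
  violation R2 at zip
  => 6 violation(s): backward is BREAKING for Shipment
forward on Shipment — v1 reading data written by v2:
  attrs has no writer counterpart
  score: paired with writer score (float32 -> float32; writer required)
  age: paired with writer age (int32 -> int32; writer required)
  rating: paired with writer rating (float32 -> float32; writer required)
  zip has no writer counterpart
  label: paired with writer label (string -> string; writer required)
  leftover writer field: extras
  leftover writer field: duration
  violation R1 at attrs
  violation R2 at duration
  violation R2 at extras
  violation R1 at zip
  => 4 violation(s): forward is BREAKING for Shipment
decode (reader v2):
  read fails at extras under R1 (no fill)
  => FAILS_AT (extras, R1)

backward: BREAKING [(age, R1), (attrs, R2), (duration, R1), (extras, R1), (label, R1), (zip, R2)]; forward: BREAKING [(attrs, R1), (duration, R2), (extras, R2), (zip, R1)]; decoded: FAILS_AT (extras, R1)


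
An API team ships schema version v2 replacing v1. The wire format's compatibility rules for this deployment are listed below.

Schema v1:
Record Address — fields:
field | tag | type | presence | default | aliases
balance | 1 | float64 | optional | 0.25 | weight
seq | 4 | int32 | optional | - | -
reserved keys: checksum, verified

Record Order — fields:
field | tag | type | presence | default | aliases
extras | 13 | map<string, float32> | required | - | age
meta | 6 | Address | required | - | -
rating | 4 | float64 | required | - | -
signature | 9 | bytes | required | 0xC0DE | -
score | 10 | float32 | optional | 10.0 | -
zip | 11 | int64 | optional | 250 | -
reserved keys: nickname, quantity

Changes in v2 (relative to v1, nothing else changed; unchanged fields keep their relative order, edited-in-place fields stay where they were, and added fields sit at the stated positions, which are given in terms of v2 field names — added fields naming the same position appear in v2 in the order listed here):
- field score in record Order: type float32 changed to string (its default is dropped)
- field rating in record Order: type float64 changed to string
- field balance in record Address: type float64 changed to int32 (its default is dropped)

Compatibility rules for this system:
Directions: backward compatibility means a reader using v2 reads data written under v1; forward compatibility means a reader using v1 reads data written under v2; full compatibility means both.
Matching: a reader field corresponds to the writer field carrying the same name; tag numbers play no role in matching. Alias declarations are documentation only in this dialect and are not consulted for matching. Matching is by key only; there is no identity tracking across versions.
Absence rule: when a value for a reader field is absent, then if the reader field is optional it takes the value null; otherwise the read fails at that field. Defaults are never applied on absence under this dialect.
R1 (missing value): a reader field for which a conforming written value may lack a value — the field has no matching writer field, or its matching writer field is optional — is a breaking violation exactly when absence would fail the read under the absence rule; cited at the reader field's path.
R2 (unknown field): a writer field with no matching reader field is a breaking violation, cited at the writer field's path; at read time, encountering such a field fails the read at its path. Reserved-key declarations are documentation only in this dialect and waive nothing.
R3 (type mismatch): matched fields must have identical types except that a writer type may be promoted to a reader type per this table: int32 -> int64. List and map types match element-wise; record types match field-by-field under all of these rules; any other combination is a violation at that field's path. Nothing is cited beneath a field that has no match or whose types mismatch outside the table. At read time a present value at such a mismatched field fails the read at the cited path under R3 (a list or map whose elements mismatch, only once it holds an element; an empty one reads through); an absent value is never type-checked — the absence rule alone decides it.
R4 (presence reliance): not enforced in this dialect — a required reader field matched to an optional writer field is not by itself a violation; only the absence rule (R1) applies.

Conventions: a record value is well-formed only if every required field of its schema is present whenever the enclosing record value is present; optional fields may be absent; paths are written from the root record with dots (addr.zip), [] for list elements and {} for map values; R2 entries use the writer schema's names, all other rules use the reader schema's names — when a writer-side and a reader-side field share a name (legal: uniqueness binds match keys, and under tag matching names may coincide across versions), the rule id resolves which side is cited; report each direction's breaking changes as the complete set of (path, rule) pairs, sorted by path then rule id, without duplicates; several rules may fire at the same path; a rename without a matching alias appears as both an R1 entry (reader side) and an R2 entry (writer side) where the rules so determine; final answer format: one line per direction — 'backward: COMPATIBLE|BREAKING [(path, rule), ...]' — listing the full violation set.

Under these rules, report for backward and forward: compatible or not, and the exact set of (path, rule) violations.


each type pair in Order: writer, then reader
checking backward for Order: reader v2 against writer v1:
  writer required, map<string, float32> -> map<string, float32>: reader extras maps from writer extras
  writer required, Address -> Address: reader meta maps from writer meta
  writer required, float64 -> string: reader rating maps from writer rating
  writer required, bytes -> bytes: reader signature maps from writer signature
  writer optional, float32 -> string: reader score maps from writer score
  writer optional, int64 -> int64: reader zip maps from writer zip
  writer optional, float64 -> int32: reader meta.balance maps from writer meta.balance
  writer optional, int32 -> int32: reader meta.seq maps from writer meta.seq
  R3 fires at meta.balance
  R3 fires at rating
  R3 fires at score
  => 3 violation(s): backward is BREAKING for Order
checking forward for Order: reader v1 against writer v2:
  writer required, map<string, float32> -> map<string, float32>: reader extras maps from writer extras
  writer required, Address -> Address: reader meta maps from writer meta
  writer required, string -> float64: reader rating maps from writer rating
  writer required, bytes -> bytes: reader signature maps from writer signature
  writer optional, string -> float32: reader score maps from writer score
  writer optional, int64 -> int64: reader zip maps from writer zip
  writer optional, int32 -> float64: reader meta.balance maps from writer meta.balance
  writer optional, int32 -> int32: reader meta.seq maps from writer meta.seq
  R3 fires at meta.balance
  R3 fires at rating
  R3 fires at score
  => 3 violation(s): forward is BREAKING for Order

backward: BREAKING [(meta.balance, R3), (rating, R3), (score, R3)]; forward: BREAKING [(meta.balance, R3), (rating, R3), (score, R3)]


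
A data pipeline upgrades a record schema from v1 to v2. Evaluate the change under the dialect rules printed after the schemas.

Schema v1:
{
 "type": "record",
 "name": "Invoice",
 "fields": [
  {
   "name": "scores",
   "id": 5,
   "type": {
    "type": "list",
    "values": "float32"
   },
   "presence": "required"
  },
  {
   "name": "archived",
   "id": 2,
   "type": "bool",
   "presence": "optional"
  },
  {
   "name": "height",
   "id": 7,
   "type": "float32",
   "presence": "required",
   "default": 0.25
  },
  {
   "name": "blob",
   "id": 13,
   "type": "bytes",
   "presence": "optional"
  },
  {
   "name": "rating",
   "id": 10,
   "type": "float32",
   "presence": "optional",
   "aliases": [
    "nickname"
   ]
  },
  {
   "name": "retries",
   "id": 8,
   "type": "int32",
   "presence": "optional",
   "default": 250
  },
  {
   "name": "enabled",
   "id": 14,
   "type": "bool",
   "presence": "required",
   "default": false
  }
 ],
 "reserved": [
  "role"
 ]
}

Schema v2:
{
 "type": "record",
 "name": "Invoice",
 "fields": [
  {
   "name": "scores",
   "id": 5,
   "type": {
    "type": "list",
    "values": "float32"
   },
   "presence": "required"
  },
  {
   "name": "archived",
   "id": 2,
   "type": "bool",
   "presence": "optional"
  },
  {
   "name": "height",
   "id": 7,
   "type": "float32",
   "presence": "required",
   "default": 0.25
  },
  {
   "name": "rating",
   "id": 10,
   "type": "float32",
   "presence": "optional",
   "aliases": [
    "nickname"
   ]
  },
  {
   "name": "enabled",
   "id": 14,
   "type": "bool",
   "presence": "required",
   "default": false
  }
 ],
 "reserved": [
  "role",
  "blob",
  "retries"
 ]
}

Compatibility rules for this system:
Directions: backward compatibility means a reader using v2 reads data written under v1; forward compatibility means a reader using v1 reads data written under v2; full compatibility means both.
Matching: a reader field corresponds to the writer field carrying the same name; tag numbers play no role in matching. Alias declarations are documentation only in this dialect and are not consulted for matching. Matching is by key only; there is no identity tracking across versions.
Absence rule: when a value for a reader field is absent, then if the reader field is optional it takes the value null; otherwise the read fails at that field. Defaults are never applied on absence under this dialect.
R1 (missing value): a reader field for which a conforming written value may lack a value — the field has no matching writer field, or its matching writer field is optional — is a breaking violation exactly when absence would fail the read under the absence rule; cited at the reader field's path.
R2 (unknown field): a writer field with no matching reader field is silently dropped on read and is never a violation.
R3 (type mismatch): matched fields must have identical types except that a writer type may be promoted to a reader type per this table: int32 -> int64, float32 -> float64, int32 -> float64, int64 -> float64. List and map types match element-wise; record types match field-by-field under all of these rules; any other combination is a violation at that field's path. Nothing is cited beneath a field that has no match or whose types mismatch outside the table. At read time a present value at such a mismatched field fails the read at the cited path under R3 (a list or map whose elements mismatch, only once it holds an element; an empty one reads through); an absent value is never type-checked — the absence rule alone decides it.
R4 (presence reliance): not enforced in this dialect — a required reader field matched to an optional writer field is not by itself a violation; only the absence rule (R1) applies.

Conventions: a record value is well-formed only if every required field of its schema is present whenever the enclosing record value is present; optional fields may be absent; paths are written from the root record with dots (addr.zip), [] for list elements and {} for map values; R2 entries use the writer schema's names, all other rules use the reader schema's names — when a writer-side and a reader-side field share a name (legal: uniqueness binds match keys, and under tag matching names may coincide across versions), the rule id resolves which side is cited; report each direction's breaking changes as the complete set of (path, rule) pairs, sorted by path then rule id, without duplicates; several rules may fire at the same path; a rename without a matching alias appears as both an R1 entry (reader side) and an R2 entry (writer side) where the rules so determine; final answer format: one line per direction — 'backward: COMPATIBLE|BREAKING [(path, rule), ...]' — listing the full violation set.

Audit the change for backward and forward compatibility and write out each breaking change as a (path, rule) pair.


backward: COMPATIBLE []; forward: COMPATIBLE []

arrows below run writer -> reader for Invoice
backward for Invoice (reader v2, writer v1):
  writer required, list<float32> -> list<float32>: reader scores maps from writer scores
  writer optional, bool -> bool: reader archived maps from writer archived
  writer required, float32 -> float32: reader height maps from writer height
  writer optional, float32 -> float32: reader rating maps from writer rating
  writer required, bool -> bool: reader enabled maps from writer enabled
  blob (writer side), unknown to reader
  retries (writer side), unknown to reader
  => no violations; backward on Invoice: COMPATIBLE
forward for Invoice (reader v1, writer v2):
  writer required, list<float32> -> list<float32>: reader scores maps from writer scores
  writer optional, bool -> bool: reader archived maps from writer archived
  writer required, float32 -> float32: reader height maps from writer height
  blob: no writer match
  writer optional, float32 -> float32: reader rating maps from writer rating
  retries: no writer match
  writer required, bool -> bool: reader enabled maps from writer enabled
  => no violations; forward on Invoice: COMPATIBLE


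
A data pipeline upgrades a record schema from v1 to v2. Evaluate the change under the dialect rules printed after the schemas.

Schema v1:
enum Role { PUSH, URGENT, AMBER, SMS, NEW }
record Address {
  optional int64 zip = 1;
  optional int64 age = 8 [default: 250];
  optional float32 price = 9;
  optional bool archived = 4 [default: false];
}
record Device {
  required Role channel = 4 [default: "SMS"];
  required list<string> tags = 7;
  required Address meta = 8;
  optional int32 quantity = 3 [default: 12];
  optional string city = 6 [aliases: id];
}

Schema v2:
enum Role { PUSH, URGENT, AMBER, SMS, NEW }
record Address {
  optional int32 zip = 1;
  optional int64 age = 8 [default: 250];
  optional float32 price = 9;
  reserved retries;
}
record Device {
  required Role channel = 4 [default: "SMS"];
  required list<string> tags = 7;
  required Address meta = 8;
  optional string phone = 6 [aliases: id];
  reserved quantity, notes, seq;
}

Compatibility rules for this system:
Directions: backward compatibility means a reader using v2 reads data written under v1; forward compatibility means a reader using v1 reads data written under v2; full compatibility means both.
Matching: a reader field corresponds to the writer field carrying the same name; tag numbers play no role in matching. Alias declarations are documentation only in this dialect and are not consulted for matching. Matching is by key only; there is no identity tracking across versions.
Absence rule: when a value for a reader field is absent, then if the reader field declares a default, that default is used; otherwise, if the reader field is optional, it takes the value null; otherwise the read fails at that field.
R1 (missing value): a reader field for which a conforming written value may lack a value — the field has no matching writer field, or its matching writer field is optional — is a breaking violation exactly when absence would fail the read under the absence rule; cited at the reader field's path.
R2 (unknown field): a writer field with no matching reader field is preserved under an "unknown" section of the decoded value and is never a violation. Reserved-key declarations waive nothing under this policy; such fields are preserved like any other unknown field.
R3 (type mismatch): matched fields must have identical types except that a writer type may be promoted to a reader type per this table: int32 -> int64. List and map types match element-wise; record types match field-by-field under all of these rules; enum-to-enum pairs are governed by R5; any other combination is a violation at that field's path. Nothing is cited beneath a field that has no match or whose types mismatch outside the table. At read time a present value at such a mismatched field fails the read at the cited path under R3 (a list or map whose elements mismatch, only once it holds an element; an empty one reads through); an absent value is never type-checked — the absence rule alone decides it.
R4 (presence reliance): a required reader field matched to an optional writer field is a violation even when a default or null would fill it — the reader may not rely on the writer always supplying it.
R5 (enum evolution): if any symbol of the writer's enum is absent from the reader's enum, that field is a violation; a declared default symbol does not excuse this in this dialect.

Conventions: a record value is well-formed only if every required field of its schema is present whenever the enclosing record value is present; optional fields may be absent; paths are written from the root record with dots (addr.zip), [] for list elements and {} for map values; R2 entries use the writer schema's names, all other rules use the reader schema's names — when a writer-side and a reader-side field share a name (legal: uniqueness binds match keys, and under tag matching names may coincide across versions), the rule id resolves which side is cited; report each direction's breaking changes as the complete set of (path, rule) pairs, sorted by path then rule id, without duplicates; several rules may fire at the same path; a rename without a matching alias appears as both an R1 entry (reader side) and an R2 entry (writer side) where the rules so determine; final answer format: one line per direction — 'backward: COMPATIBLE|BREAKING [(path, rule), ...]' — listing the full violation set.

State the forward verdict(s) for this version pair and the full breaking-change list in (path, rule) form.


in Device below, arrows point writer -> reader
checking forward for Device: reader v1 against writer v2:
  channel: Role -> Role, writer required; from channel
  tags: list<string> -> list<string>, writer required; from tags
  meta: Address -> Address, writer required; from meta
  quantity: no writer-side match
  city: no writer-side match
  phone (writer side), unknown to reader
  meta.zip: int32 -> int64, writer optional; from meta.zip
  meta.age: int64 -> int64, writer optional; from meta.age
  meta.price: float32 -> float32, writer optional; from meta.price
  meta.archived: no writer-side match
  => no violations; forward on Device: COMPATIBLE
the other Device changes do not affect what is asked:
  field zip in record Address: type int64 changed to int32 -> affects backward compatibility only, which is not asked
  removed field archived from record Address -> triggers nothing under Device's printed rules — same verdict
  removed field quantity from record Device (its key "quantity" joins the reserved list) -> triggers nothing under Device's printed rules — same verdict
  renamed field city to phone in record Device -> triggers nothing under Device's printed rules — same verdict

forward: COMPATIBLE []


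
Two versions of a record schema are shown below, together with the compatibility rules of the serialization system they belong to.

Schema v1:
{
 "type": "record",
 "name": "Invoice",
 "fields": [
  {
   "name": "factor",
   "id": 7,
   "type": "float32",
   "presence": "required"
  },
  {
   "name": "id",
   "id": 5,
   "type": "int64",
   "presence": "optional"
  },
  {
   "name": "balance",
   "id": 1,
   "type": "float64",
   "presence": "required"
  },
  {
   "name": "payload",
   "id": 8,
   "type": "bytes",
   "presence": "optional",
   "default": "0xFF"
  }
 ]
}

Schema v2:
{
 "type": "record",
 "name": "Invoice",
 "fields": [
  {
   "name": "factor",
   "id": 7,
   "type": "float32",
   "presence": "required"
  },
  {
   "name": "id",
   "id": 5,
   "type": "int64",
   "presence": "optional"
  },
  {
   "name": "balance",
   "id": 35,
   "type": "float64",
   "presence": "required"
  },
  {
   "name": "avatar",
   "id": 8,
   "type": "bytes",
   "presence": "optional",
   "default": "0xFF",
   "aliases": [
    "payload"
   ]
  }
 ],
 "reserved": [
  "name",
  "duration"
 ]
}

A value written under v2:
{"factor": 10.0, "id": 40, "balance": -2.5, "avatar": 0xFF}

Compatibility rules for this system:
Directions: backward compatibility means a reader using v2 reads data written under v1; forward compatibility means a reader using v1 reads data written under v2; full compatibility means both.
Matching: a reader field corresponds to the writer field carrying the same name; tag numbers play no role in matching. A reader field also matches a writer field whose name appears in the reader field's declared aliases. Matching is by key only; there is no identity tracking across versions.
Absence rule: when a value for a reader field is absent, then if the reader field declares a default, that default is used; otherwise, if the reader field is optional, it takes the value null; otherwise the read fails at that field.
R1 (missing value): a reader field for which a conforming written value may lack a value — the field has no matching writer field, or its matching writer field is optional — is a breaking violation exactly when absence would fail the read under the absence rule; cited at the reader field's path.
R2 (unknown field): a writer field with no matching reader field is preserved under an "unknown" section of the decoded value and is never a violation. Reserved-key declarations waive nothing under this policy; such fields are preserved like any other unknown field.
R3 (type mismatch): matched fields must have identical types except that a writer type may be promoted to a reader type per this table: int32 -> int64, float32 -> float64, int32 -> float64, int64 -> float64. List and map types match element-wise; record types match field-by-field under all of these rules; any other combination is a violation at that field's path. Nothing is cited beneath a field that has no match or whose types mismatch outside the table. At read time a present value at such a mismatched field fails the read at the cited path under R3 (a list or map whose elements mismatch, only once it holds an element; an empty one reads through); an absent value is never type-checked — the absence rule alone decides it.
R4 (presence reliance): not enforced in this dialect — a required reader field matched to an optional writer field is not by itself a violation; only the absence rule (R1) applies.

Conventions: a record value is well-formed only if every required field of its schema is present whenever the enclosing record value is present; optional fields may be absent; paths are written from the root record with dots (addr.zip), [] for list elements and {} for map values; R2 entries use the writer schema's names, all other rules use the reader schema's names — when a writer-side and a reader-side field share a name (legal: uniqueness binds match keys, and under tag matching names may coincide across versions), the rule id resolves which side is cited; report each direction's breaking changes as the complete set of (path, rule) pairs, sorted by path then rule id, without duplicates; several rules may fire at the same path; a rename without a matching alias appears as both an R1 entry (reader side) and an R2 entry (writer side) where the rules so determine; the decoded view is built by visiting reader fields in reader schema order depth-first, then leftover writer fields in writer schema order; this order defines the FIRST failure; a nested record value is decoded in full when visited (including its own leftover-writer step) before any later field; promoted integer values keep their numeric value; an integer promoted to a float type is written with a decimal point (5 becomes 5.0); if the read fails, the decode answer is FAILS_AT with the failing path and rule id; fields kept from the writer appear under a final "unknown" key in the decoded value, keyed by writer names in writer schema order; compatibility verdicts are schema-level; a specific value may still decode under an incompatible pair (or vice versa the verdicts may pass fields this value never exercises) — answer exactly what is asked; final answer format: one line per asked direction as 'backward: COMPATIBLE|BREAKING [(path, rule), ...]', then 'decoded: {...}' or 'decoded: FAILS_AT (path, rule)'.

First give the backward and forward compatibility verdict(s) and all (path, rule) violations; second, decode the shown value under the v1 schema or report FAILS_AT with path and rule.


each type pair in Invoice: writer, then reader
backward analysis of Invoice with v2 as reader and v1 as writer:
  writer required, float32 -> float32: reader factor maps from writer factor
  writer optional, int64 -> int64: reader id maps from writer id
  writer required, float64 -> float64: reader balance maps from writer balance
  writer optional, bytes -> bytes: reader avatar maps from writer payload
  nothing fires on Invoice: backward is COMPATIBLE
forward analysis of Invoice with v1 as reader and v2 as writer:
  writer required, float32 -> float32: reader factor maps from writer factor
  writer optional, int64 -> int64: reader id maps from writer id
  writer required, float64 -> float64: reader balance maps from writer balance
  payload: no writer match
  writer avatar: unknown to reader
  nothing fires on Invoice: forward is COMPATIBLE
decode walk for Invoice under reader schema v1:
  factor := 10.0
  id := 40
  balance := -2.5
  payload := 0xFF (missing; default applied)
  writer avatar: kept under "unknown"
  => decoded: {"factor": 10.0, "id": 40, "balance": -2.5, "payload": 0xFF, "unknown": {"avatar": 0xFF}}

backward: COMPATIBLE []; forward: COMPATIBLE []; decoded: {"factor": 10.0, "id": 40, "balance": -2.5, "payload": 0xFF, "unknown": {"avatar": 0xFF}}


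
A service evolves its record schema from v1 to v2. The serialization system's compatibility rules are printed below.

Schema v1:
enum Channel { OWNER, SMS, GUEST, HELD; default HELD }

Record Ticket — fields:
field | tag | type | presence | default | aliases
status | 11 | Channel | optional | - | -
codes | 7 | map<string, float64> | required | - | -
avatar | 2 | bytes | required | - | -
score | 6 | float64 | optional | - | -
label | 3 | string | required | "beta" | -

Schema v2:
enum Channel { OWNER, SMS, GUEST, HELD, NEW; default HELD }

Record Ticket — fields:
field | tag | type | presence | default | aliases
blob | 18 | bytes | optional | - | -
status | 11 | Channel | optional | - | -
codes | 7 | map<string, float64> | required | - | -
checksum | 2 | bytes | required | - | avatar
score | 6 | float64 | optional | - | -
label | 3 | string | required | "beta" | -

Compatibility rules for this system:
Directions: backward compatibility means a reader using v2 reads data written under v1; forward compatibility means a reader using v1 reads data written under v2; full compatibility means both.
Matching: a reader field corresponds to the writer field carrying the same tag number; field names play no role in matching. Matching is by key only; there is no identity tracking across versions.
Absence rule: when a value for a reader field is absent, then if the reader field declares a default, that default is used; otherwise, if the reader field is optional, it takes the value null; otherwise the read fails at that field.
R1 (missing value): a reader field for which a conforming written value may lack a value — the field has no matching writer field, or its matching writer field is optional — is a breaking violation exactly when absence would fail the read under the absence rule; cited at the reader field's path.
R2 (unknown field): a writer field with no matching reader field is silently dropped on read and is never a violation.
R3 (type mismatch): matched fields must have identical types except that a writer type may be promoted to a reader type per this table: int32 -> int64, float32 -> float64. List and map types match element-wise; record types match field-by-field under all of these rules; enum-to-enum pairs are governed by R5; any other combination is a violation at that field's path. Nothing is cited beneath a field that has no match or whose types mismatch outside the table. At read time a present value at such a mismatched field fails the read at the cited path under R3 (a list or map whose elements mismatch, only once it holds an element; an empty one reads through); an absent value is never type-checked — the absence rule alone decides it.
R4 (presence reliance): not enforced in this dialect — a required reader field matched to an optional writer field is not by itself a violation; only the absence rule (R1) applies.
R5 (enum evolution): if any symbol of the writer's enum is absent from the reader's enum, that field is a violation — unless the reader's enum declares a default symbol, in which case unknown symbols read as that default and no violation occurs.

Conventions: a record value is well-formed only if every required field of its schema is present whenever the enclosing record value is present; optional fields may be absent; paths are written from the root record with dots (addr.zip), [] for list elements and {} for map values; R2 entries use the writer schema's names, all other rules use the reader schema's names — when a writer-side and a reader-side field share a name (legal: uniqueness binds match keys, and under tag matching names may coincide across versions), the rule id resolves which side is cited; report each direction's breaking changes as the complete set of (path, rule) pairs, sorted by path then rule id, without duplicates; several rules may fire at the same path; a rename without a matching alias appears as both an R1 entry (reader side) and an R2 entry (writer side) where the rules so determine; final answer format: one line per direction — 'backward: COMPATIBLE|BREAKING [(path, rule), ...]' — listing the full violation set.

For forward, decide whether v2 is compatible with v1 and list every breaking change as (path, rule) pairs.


arrows below run writer -> reader for Ticket
checking forward for Ticket: reader v1 against writer v2:
  Channel -> Channel, writer optional: status aligns to status
  map<string, float64> -> map<string, float64>, writer required: codes aligns to codes
  bytes -> bytes, writer required: avatar aligns to checksum
  float64 -> float64, writer optional: score aligns to score
  string -> string, writer required: label aligns to label
  writer field blob has no reader counterpart
  => no violations; forward on Ticket: COMPATIBLE
the rest of the Ticket diff is inert for this question:
  enum Channel (field status in record Ticket): symbol NEW added -> fires no rule on Ticket, leaving the asked answer as it is
  added field blob to record Ticket: optional bytes, tag 18 (in v2 it sits immediately before status) -> fires no rule on Ticket, leaving the asked answer as it is
  renamed field avatar to checksum in record Ticket (alias avatar declared on the renamed field) -> fires no rule on Ticket, leaving the asked answer as it is

forward: COMPATIBLE []


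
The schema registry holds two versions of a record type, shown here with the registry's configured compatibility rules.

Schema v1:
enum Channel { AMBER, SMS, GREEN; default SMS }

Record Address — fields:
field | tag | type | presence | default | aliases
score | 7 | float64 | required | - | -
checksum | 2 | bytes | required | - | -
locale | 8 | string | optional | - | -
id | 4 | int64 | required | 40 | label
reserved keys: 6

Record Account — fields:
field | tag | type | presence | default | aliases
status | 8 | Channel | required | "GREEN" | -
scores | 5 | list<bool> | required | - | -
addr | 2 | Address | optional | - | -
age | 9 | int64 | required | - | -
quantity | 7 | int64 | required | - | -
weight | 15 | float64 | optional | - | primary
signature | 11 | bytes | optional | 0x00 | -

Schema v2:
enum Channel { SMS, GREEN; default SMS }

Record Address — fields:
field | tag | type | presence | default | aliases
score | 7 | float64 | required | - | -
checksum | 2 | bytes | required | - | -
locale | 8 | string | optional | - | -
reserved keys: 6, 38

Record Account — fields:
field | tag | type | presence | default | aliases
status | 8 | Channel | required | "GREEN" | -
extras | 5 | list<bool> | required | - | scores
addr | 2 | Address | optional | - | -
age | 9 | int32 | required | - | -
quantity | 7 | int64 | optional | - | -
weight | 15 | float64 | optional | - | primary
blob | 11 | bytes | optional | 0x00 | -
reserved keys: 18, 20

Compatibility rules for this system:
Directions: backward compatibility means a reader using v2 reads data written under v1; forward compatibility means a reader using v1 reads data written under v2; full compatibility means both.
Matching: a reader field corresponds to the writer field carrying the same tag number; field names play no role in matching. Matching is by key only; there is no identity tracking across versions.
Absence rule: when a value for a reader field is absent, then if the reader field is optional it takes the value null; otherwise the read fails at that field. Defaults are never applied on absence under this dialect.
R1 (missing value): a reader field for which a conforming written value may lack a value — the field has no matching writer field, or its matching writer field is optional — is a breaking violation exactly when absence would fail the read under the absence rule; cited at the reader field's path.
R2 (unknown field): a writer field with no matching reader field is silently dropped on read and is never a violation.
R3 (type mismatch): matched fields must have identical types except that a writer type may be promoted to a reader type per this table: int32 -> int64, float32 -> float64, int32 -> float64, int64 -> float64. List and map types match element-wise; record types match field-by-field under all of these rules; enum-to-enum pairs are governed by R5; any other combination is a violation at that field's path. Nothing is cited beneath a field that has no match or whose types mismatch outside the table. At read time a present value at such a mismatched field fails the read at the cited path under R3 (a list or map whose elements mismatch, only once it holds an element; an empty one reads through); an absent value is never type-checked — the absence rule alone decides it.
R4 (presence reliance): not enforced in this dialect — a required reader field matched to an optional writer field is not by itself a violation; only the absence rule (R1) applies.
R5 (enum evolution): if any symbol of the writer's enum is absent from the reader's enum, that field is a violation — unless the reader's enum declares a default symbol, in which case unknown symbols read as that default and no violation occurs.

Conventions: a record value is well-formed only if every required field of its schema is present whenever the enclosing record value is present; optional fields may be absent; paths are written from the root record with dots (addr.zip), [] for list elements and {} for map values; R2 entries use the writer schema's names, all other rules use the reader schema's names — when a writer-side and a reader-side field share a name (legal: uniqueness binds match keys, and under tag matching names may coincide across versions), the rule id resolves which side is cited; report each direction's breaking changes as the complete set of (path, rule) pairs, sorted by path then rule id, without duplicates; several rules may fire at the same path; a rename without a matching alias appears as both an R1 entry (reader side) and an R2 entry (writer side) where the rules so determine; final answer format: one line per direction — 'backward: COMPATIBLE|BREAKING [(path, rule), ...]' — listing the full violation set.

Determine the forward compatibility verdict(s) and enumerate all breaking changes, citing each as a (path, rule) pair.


forward: BREAKING [(addr.id, R1), (quantity, R1)]

each type pair in Account: writer, then reader
forward analysis of Account with v1 as reader and v2 as writer:
  status: Channel -> Channel, writer required; from status
  scores: list<bool> -> list<bool>, writer required; from extras
  addr: Address -> Address, writer optional; from addr
  age: int32 -> int64, writer required; from age
  quantity: int64 -> int64, writer optional; from quantity
  weight: float64 -> float64, writer optional; from weight
  signature: bytes -> bytes, writer optional; from blob
  addr.score: float64 -> float64, writer required; from addr.score
  addr.checksum: bytes -> bytes, writer required; from addr.checksum
  addr.locale: string -> string, writer optional; from addr.locale
  no writer field matches reader addr.id
  rule R1 violated at addr.id
  rule R1 violated at quantity
  => forward verdict for Account: BREAKING, 2 violation(s)
remaining Account differences; none change what is asked:
  renamed field scores to extras in record Account (alias scores declared on the renamed field) -> no rule fires on it in Account's dialect; the asked verdict holds
  enum Channel (field status in record Account): symbol AMBER removed -> no rule fires on it in Account's dialect; the asked verdict holds
  field age in record Account: type int64 changed to int32 -> fires only in the backward direction of Account, which is not asked here
  renamed field signature to blob in record Account -> no rule fires on it in Account's dialect; the asked verdict holds
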